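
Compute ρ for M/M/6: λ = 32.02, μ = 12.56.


ρ = λ/(cμ) = 32.02/(6·12.56) = 32.02/75.36 = 0.4249

Final: 0.4249


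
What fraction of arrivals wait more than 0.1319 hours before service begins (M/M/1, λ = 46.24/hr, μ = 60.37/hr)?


ρ = 46.24/60.37 = 0.7659
P(Wq > t) = ρ·e^{−(μ−λ)t} = 0.7659·e^{−1.8637}
= 0.7659·0.155090 = 0.118790

Final: 0.118790


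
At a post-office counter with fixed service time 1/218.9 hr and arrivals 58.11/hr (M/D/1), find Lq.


ρ = 58.11/218.9 = 0.2655
M/D/1: Lq = ρ²/(2(1−ρ)) = 0.07047/(2·0.7345) = 0.04797

Final: 0.04797


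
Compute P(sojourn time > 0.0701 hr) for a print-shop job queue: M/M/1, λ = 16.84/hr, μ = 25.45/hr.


W ~ Exponential(μ−λ) for M/M/1.
μ − λ = 25.45 − 16.84 = 8.6100
P(W > t) = e^{−(μ−λ)t} = e^{−0.6036} = 0.546861

Final: 0.546861


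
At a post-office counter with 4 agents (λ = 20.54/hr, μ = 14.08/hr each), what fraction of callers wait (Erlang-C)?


a = λ/μ = 1.4588; ρ = a/4 = 0.3647
P₀ = 0.230557 (from M/M/c formula)
C(c,a) = [a^c/(c!(1−ρ))]·P₀ = [4.52888/(24·0.6353)]·0.230557
= 0.29703·0.230557 = 0.068483

Final: 0.068483


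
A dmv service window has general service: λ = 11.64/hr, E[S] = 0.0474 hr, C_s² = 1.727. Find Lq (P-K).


ρ = λ·E[S] = 11.64·0.0474 = 0.5517
Lq = ρ²(1+C_s²)/(2(1−ρ)) = 0.3044·(1+1.727)/(2·0.4483)
= 0.3044·2.7270/0.8965 = 0.92594

Final: 0.92594


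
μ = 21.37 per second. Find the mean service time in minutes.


Mean service time = 1/μ = 1/21.37 second = 0.04679 second
In minutes: 0.04679 × 0.0166667 = 0.0007799 min

Final: 0.0007799 min


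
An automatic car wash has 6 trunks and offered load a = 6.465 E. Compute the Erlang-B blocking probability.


B(c,a) = (a^c/c!) / Σ_{k=0}^{c} a^k/k!
a^6/6! = 101.409509
Σ terms (k=0..6): 1.00000 + 6.46500 + 20.89811 + 45.03543 + 72.78852 + 94.11555 + 101.40951 = 341.712125
B = 101.409509/341.712125 = 0.296769

Final: 0.296769


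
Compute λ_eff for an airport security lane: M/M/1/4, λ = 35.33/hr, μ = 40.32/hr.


ρ = 0.8762; P_K = (1−ρ)ρ^4/(1−ρ^5) = 0.150912
λ_eff = λ(1 − P_K) = 35.33·(1 − 0.150912) = 35.33·0.849088 = 29.9983 /hr

Final: 29.9983 /hr


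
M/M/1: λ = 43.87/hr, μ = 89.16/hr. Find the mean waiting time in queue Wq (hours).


ρ = 43.87/89.16 = 0.4920
Wq = ρ/(μ−λ) = 0.4920/(89.16 − 43.87) = 0.4920/45.29 = 0.01086 hr

Final: 0.01086 hr


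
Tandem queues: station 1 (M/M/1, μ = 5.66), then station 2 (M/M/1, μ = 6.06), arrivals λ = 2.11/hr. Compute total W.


Each node sees arrival rate λ = 2.11/hr (tandem ⇒ throughput preserved).
W₁ = 1/(μ₁−λ) = 1/(5.66−2.11) = 0.28169 hr
W₂ = 1/(μ₂−λ) = 1/(6.06−2.11) = 0.25316 hr
W_total = W₁ + W₂ = 0.28169 + 0.25316 = 0.53485 hr

Final: 0.53485 hr


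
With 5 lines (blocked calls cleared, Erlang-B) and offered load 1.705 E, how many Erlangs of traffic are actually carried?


B(5,1.705) = 0.022004 (Erlang-B)
Carried load = a(1 − B) = 1.705·(1 − 0.022004) = 1.705·0.977996 = 1.6675 E

Final: 1.6675 Erlangs


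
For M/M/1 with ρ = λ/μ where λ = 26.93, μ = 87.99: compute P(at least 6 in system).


ρ = 26.93/87.99 = 0.3061
P(N ≥ n) = ρ^n = 0.3061^6 = 0.0008219

Final: 0.0008219


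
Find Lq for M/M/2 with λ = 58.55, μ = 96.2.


a = λ/μ = 0.6086; ρ = a/2 = 0.3043
P₀ = 0.533373
Lq = P₀·a^c·ρ / (c!·(1−ρ)²) = 0.533373·0.37043·0.3043/(2·0.48398)
= 0.06212

Final: 0.06212


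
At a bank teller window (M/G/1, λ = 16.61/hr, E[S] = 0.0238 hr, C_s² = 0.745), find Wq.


ρ = λ·E[S] = 16.61·0.0238 = 0.3953
E[S²] = E[S]²(1+C_s²) = 0.0238²·(1+0.745) = 0.0009884
Wq = λ·E[S²]/(2(1−ρ)) = 16.61·0.0009884/(2·0.6047) = 0.01358 hr

Final: 0.01358 hr


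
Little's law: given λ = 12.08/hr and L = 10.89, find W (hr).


W = L/λ = 10.89/12.08 = 0.9015 hr

Final: 0.9015 hr


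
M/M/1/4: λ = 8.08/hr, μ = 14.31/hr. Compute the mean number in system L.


ρ = 8.08/14.31 = 0.5646
L = ρ[1 − (K+1)ρ^K + Kρ^(K+1)] / [(1−ρ)(1−ρ^(K+1))]
Numerator: 0.5646·(1 − 5·0.101645 + 4·0.057393) = 0.407301
Denominator: (0.4354)·(0.942607) = 0.410373
L = 0.407301/0.410373 = 0.9925

Final: 0.9925


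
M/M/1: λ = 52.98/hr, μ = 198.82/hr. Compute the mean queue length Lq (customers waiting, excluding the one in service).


ρ = 52.98/198.82 = 0.2665
Lq = ρ²/(1−ρ) = 0.07101/0.7335 = 0.09680

Final: 0.09680


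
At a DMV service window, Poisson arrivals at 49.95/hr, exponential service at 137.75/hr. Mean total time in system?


W = 1/(μ−λ) = 1/(137.75 − 49.95) = 1/87.80 = 0.01139 hr

Final: 0.01139 hr


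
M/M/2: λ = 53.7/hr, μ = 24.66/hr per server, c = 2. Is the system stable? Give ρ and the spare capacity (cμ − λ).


Total capacity cμ = 2·24.66 = 49.32/hr
ρ = λ/(cμ) = 53.7/49.32 = 1.0888
Stable ⇔ ρ < 1: NO
Spare capacity = cμ − λ = 49.32 − 53.7 = -4.38/hr

Final: ρ = 1.0888; unstable; margin = -4.38/hr


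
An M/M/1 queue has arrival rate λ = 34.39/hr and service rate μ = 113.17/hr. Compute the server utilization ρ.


ρ = λ/μ = 34.39/113.17 = 0.3039

Final: 0.3039


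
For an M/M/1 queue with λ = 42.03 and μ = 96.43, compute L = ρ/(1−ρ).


ρ = λ/μ = 42.03/96.43 = 0.4359
L = ρ/(1−ρ) = 0.4359/(1 − 0.4359) = 0.4359/0.5641 = 0.7726

Final: 0.7726


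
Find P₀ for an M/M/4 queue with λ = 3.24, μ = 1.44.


a = λ/μ = 3.24/1.44 = 2.2500; ρ = a/c = 0.5625
Σ_{k=0}^{3} a^k/k! (terms k=0..3) = 1.00000 + 2.25000 + 2.53125 + 1.89844 = 7.67969
Tail: a^4/(4!(1−ρ)) = 25.62891/(24·0.4375) = 2.44085
P₀ = 1/(7.67969 + 2.44085) = 1/10.12054 = 0.098809

Final: 0.098809


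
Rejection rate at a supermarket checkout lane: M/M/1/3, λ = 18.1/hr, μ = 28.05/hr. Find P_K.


ρ = λ/μ = 18.1/28.05 = 0.6453
P_K = (1−ρ)ρ^K/(1−ρ^(K+1)) = (0.3547·0.268681)/(1 − 0.173374)
= 0.095308/0.826626 = 0.115297

Final: 0.115297


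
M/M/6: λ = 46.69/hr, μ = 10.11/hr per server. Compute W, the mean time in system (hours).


a = 4.6182; ρ = 0.7697; P₀ = 0.007833
Lq = P₀·a^c·ρ/(c!(1−ρ)²) = 1.53168
Wq = Lq/λ = 1.53168/46.69 = 0.03281 hr
W = Wq + 1/μ = 0.03281 + 0.09891 = 0.13172 hr

Final: 0.13172 hr


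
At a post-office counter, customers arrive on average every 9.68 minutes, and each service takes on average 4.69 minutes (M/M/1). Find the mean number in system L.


λ = 60/9.68 = 6.1983 /hr
μ = 60/4.69 = 12.7932 /hr
ρ = λ/μ = 6.1983/12.7932 = 0.4845
L = ρ/(1−ρ) = 0.4845/0.5155 = 0.9399

Final: 0.9399


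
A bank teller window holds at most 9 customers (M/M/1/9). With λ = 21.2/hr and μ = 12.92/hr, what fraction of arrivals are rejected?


ρ = λ/μ = 21.2/12.92 = 1.6409
P_K = (1−ρ)ρ^K/(1−ρ^(K+1)) = (-0.6409·86.230345)/(1 − 141.492517)
= -55.262172/-140.492517 = 0.393346

Final: 0.393346


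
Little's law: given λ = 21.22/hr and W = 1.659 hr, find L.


L = λW = 21.22·1.659 = 35.2040

Final: 35.2040


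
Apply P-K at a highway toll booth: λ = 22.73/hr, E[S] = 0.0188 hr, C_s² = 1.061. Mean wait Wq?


ρ = λ·E[S] = 22.73·0.0188 = 0.4273
E[S²] = E[S]²(1+C_s²) = 0.0188²·(1+1.061) = 0.0007284
Wq = λ·E[S²]/(2(1−ρ)) = 22.73·0.0007284/(2·0.5727) = 0.01446 hr

Final: 0.01446 hr


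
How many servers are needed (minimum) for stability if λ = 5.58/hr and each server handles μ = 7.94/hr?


Stability requires cμ > λ ⇔ c > λ/μ.
λ/μ = 5.58/7.94 = 0.7028
Minimum integer c = ⌊0.7028⌋ + 1 = 1
Check: 1·7.94 = 7.94 > 5.58, while 0·7.94 = 0.00 ≤ 5.58

Final: 1 servers


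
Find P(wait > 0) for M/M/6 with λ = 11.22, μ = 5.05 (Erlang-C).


a = λ/μ = 2.2218; ρ = a/6 = 0.3703
P₀ = 0.108113 (from M/M/c formula)
C(c,a) = [a^c/(c!(1−ρ))]·P₀ = [120.28428/(720·0.6297)]·0.108113
= 0.26530·0.108113 = 0.028683

Final: 0.028683


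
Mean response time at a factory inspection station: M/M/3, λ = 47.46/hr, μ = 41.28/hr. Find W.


a = 1.1497; ρ = 0.3832; P₀ = 0.310434
Lq = P₀·a^c·ρ/(c!(1−ρ)²) = 0.07922
Wq = Lq/λ = 0.07922/47.46 = 0.001669 hr
W = Wq + 1/μ = 0.001669 + 0.02422 = 0.02589 hr

Final: 0.02589 hr


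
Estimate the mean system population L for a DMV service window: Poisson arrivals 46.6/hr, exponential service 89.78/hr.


ρ = λ/μ = 46.6/89.78 = 0.5190
L = ρ/(1−ρ) = 0.5190/(1 − 0.5190) = 0.5190/0.4810 = 1.0792

Final: 1.0792


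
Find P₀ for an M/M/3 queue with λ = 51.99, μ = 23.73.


a = λ/μ = 51.99/23.73 = 2.1909; ρ = a/c = 0.7303
Σ_{k=0}^{2} a^k/k! (terms k=0..2) = 1.00000 + 2.19090 + 2.40002 = 5.59091
Tail: a^3/(3!(1−ρ)) = 10.51638/(6·0.2697) = 6.49879
P₀ = 1/(5.59091 + 6.49879) = 1/12.08971 = 0.082715

Final: 0.082715


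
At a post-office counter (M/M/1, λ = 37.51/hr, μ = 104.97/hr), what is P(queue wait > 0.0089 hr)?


ρ = 37.51/104.97 = 0.3573
P(Wq > t) = ρ·e^{−(μ−λ)t} = 0.3573·e^{−0.6004}
= 0.3573·0.548595 = 0.196035

Final: 0.196035


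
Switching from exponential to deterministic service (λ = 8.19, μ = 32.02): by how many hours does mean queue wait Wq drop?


ρ = 8.19/32.02 = 0.2558
Wq(M/M/1) = ρ/(μ−λ) = 0.2558/23.83 = 0.01073 hr
Wq(M/D/1) = ρ/(2(μ−λ)) = 0.005367 hr
Savings = 0.01073 − 0.005367 = 0.005367 hr

Final: 0.005367 hr


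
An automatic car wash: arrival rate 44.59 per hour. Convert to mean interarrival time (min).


Mean interarrival time = 1/λ = 1/44.59 hour = 0.02243 hour
In minutes: 0.02243 × 60 = 1.3456 min

Final: 1.3456 min


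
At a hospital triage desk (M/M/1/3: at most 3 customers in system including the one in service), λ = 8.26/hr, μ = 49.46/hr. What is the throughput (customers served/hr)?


ρ = 0.1670; P_K = (1−ρ)ρ^3/(1−ρ^4) = 0.003883
λ_eff = λ(1 − P_K) = 8.26·(1 − 0.003883) = 8.26·0.996117 = 8.2279 /hr

Final: 8.2279 /hr


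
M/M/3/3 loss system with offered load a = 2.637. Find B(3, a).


B(c,a) = (a^c/c!) / Σ_{k=0}^{c} a^k/k!
a^3/3! = 3.056181
Σ terms (k=0..3): 1.00000 + 2.63700 + 3.47688 + 3.05618 = 10.170066
B = 3.056181/10.170066 = 0.300508

Final: 0.300508


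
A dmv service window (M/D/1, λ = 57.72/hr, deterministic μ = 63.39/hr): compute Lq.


ρ = 57.72/63.39 = 0.9106
M/D/1: Lq = ρ²/(2(1−ρ)) = 0.8291/(2·0.08945) = 4.63467

Final: 4.63467


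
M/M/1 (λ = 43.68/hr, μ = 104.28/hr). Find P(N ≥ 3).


ρ = 43.68/104.28 = 0.4189
P(N ≥ n) = ρ^n = 0.4189^3 = 0.073493

Final: 0.073493


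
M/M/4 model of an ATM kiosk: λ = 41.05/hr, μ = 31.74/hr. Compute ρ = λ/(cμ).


ρ = λ/(cμ) = 41.05/(4·31.74) = 41.05/126.96 = 0.3233

Final: 0.3233


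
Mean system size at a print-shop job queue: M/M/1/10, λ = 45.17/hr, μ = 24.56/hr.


ρ = 45.17/24.56 = 1.8392
L = ρ[1 − (K+1)ρ^K + Kρ^(K+1)] / [(1−ρ)(1−ρ^(K+1))]
Numerator: 1.8392·(1 − 11·442.809858 + 10·814.402333) = 6021.651853
Denominator: (-0.8392)·(-813.402333) = 682.582332
L = 6021.651853/682.582332 = 8.8219

Final: 8.8219


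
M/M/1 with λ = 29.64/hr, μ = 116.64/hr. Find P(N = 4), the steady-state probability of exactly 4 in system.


ρ = 29.64/116.64 = 0.2541
P_n = (1−ρ)·ρ^n = (1 − 0.2541)·0.2541^4 = 0.7459·0.004170 = 0.003110

Final: 0.003110


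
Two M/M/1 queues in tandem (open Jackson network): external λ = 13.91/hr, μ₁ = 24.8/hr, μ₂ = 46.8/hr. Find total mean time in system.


Each node sees arrival rate λ = 13.91/hr (tandem ⇒ throughput preserved).
W₁ = 1/(μ₁−λ) = 1/(24.8−13.91) = 0.09183 hr
W₂ = 1/(μ₂−λ) = 1/(46.8−13.91) = 0.03040 hr
W_total = W₁ + W₂ = 0.09183 + 0.03040 = 0.12223 hr

Final: 0.12223 hr


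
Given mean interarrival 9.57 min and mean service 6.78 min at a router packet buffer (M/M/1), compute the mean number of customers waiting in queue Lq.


λ = 60/9.57 = 6.2696 /hr
μ = 60/6.78 = 8.8496 /hr
ρ = λ/μ = 6.2696/8.8496 = 0.7085
Lq = ρ²/(1−ρ) = 0.5019/0.2915 = 1.7216

Final: 1.7216


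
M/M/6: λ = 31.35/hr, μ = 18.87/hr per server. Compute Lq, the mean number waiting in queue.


a = λ/μ = 1.6614; ρ = a/6 = 0.2769
P₀ = 0.189789
Lq = P₀·a^c·ρ / (c!·(1−ρ)²) = 0.189789·21.02780·0.2769/(720·0.52288)
= 0.002935

Final: 0.002935


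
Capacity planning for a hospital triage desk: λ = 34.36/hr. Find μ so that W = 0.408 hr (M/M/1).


W = 1/(μ−λ) ⇒ μ − λ = 1/W = 1/0.408 = 2.4510
μ = λ + 1/W = 34.36 + 2.4510 = 36.8110 per hr

Final: 36.8110 /hr


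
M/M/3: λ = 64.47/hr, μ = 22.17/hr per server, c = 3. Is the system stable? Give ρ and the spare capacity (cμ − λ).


Total capacity cμ = 3·22.17 = 66.51/hr
ρ = λ/(cμ) = 64.47/66.51 = 0.9693
Stable ⇔ ρ < 1: YES
Spare capacity = cμ − λ = 66.51 − 64.47 = 2.04/hr

Final: ρ = 0.9693; stable; margin = 2.04/hr


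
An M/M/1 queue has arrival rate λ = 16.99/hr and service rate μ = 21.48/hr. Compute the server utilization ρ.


ρ = λ/μ = 16.99/21.48 = 0.7910

Final: 0.7910


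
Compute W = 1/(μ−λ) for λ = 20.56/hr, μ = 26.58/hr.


W = 1/(μ−λ) = 1/(26.58 − 20.56) = 1/6.02 = 0.1661 hr

Final: 0.1661 hr


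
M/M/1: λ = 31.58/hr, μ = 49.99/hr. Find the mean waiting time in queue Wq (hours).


ρ = 31.58/49.99 = 0.6317
Wq = ρ/(μ−λ) = 0.6317/(49.99 − 31.58) = 0.6317/18.41 = 0.03431 hr

Final: 0.03431 hr


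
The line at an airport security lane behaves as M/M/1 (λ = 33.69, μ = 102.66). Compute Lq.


ρ = 33.69/102.66 = 0.3282
Lq = ρ²/(1−ρ) = 0.1077/0.6718 = 0.1603

Final: 0.1603


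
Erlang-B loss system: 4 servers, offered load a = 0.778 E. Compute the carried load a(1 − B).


B(4,0.778) = 0.007021 (Erlang-B)
Carried load = a(1 − B) = 0.778·(1 − 0.007021) = 0.778·0.992979 = 0.7725 E

Final: 0.7725 Erlangs


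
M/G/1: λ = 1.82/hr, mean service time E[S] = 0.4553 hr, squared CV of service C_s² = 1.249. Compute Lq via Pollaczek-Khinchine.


ρ = λ·E[S] = 1.82·0.4553 = 0.8286
Lq = ρ²(1+C_s²)/(2(1−ρ)) = 0.6867·(1+1.249)/(2·0.1714)
= 0.6867·2.2490/0.3427 = 4.50613

Final: 4.50613


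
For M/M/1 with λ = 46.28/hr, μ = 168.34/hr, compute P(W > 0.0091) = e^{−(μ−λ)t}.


W ~ Exponential(μ−λ) for M/M/1.
μ − λ = 168.34 − 46.28 = 122.0600
P(W > t) = e^{−(μ−λ)t} = e^{−1.1107} = 0.329313

Final: 0.329313


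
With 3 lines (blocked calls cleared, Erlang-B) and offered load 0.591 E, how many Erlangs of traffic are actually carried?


B(3,0.591) = 0.019113 (Erlang-B)
Carried load = a(1 − B) = 0.591·(1 − 0.019113) = 0.591·0.980887 = 0.5797 E

Final: 0.5797 Erlangs


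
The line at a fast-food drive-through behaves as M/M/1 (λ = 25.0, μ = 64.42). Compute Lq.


ρ = 25.0/64.42 = 0.3881
Lq = ρ²/(1−ρ) = 0.1506/0.6119 = 0.2461

Final: 0.2461


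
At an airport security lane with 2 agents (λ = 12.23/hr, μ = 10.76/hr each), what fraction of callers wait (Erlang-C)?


a = λ/μ = 1.1366; ρ = a/2 = 0.5683
P₀ = 0.275259 (from M/M/c formula)
C(c,a) = [a^c/(c!(1−ρ))]·P₀ = [1.29190/(2·0.4317)]·0.275259
= 1.49632·0.275259 = 0.411876

Final: 0.411876


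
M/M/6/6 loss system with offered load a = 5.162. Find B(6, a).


B(c,a) = (a^c/c!) / Σ_{k=0}^{c} a^k/k!
a^6/6! = 26.276983
Σ terms (k=0..6): 1.00000 + 5.16200 + 13.32312 + 22.92465 + 29.58426 + 30.54279 + 26.27698 = 128.813814
B = 26.276983/128.813814 = 0.203992

Final: 0.203992


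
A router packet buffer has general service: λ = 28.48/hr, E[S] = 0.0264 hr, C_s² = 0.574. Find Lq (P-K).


ρ = λ·E[S] = 28.48·0.0264 = 0.7519
Lq = ρ²(1+C_s²)/(2(1−ρ)) = 0.5653·(1+0.574)/(2·0.2481)
= 0.5653·1.5740/0.4963 = 1.79303

Final: 1.79303


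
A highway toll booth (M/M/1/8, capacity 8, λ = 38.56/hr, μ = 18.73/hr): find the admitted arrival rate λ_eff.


ρ = 2.0587; P_K = (1−ρ)ρ^8/(1−ρ^9) = 0.515039
λ_eff = λ(1 − P_K) = 38.56·(1 − 0.515039) = 38.56·0.484961 = 18.7001 /hr

Final: 18.7001 /hr


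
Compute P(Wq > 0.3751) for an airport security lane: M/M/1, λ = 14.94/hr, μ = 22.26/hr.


ρ = 14.94/22.26 = 0.6712
P(Wq > t) = ρ·e^{−(μ−λ)t} = 0.6712·e^{−2.7457}
= 0.6712·0.064201 = 0.043089

Final: 0.043089


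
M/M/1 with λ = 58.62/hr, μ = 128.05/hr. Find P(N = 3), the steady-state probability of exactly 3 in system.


ρ = 58.62/128.05 = 0.4578
P_n = (1−ρ)·ρ^n = (1 − 0.4578)·0.4578^3 = 0.5422·0.095940 = 0.052020

Final: 0.052020


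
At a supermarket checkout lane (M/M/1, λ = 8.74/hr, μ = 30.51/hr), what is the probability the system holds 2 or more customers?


ρ = 8.74/30.51 = 0.2865
P(N ≥ n) = ρ^n = 0.2865^2 = 0.082061

Final: 0.082061


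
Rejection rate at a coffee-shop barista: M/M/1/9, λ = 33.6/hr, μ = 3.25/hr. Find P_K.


ρ = λ/μ = 33.6/3.25 = 10.3385
P_K = (1−ρ)ρ^K/(1−ρ^(K+1)) = (-9.3385·1349283618.580874)/(1 − 13949516795.174580)
= -12600233176.593706/-13949516794.174580 = 0.903274

Final: 0.903274


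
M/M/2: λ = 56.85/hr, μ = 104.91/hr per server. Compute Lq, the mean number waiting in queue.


a = λ/μ = 0.5419; ρ = a/2 = 0.2709
P₀ = 0.573630
Lq = P₀·a^c·ρ / (c!·(1−ρ)²) = 0.573630·0.29365·0.2709/(2·0.53152)
= 0.04293

Final: 0.04293


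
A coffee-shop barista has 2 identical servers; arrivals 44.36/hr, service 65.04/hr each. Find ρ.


ρ = λ/(cμ) = 44.36/(2·65.04) = 44.36/130.08 = 0.3410

Final: 0.3410


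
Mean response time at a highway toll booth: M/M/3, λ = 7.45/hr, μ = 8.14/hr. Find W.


a = 0.9152; ρ = 0.3051; P₀ = 0.397152
Lq = P₀·a^c·ρ/(c!(1−ρ)²) = 0.03206
Wq = Lq/λ = 0.03206/7.45 = 0.004303 hr
W = Wq + 1/μ = 0.004303 + 0.12285 = 0.12715 hr

Final: 0.12715 hr


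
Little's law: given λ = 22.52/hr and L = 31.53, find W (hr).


W = L/λ = 31.53/22.52 = 1.4001 hr

Final: 1.4001 hr


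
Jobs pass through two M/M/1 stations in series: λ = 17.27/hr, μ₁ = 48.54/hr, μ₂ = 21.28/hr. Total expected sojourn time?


Each node sees arrival rate λ = 17.27/hr (tandem ⇒ throughput preserved).
W₁ = 1/(μ₁−λ) = 1/(48.54−17.27) = 0.03198 hr
W₂ = 1/(μ₂−λ) = 1/(21.28−17.27) = 0.24938 hr
W_total = W₁ + W₂ = 0.03198 + 0.24938 = 0.28136 hr

Final: 0.28136 hr


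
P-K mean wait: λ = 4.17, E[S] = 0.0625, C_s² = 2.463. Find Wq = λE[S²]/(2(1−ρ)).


ρ = λ·E[S] = 4.17·0.0625 = 0.2606
E[S²] = E[S]²(1+C_s²) = 0.0625²·(1+2.463) = 0.013527
Wq = λ·E[S²]/(2(1−ρ)) = 4.17·0.013527/(2·0.7394) = 0.03815 hr

Final: 0.03815 hr


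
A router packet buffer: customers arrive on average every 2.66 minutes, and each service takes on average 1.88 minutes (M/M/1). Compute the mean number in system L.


λ = 60/2.66 = 22.5564 /hr
μ = 60/1.88 = 31.9149 /hr
ρ = λ/μ = 22.5564/31.9149 = 0.7068
L = ρ/(1−ρ) = 0.7068/0.2932 = 2.4103

Final: 2.4103


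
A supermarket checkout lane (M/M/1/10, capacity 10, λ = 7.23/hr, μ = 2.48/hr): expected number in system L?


ρ = 7.23/2.48 = 2.9153
L = ρ[1 − (K+1)ρ^K + Kρ^(K+1)] / [(1−ρ)(1−ρ^(K+1))]
Numerator: 2.9153·(1 − 11·44347.195936 + 10·129286.381700) = 2346967.796016
Denominator: (-1.9153)·(-129285.381700) = 247623.210917
L = 2346967.796016/247623.210917 = 9.4780

Final: 9.4780


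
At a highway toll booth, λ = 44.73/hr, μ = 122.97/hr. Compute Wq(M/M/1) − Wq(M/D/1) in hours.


ρ = 44.73/122.97 = 0.3637
Wq(M/M/1) = ρ/(μ−λ) = 0.3637/78.24 = 0.004649 hr
Wq(M/D/1) = ρ/(2(μ−λ)) = 0.002325 hr
Savings = 0.004649 − 0.002325 = 0.002325 hr

Final: 0.002325 hr


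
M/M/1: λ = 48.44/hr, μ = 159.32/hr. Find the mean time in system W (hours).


W = 1/(μ−λ) = 1/(159.32 − 48.44) = 1/110.88 = 0.009019 hr

Final: 0.009019 hr


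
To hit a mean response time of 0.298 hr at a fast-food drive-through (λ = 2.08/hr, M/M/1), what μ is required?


W = 1/(μ−λ) ⇒ μ − λ = 1/W = 1/0.298 = 3.3557
μ = λ + 1/W = 2.08 + 3.3557 = 5.4357 per hr

Final: 5.4357 /hr


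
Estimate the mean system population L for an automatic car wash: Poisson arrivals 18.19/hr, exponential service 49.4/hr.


ρ = λ/μ = 18.19/49.4 = 0.3682
L = ρ/(1−ρ) = 0.3682/(1 − 0.3682) = 0.3682/0.6318 = 0.5828

Final: 0.5828


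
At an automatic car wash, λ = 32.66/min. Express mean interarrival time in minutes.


Mean interarrival time = 1/λ = 1/32.66 minute = 0.03062 minute
In minutes: 0.03062 × 1 = 0.03062 min

Final: 0.03062 min


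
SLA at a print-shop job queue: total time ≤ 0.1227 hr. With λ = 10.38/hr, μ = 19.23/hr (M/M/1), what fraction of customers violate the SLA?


W ~ Exponential(μ−λ) for M/M/1.
μ − λ = 19.23 − 10.38 = 8.8500
P(W > t) = e^{−(μ−λ)t} = e^{−1.0859} = 0.337599

Final: 0.337599


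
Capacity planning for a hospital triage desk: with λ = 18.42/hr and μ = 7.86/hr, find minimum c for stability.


Stability requires cμ > λ ⇔ c > λ/μ.
λ/μ = 18.42/7.86 = 2.3435
Minimum integer c = ⌊2.3435⌋ + 1 = 3
Check: 3·7.86 = 23.58 > 18.42, while 2·7.86 = 15.72 ≤ 18.42

Final: 3 servers


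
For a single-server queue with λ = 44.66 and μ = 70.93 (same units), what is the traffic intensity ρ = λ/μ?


ρ = λ/μ = 44.66/70.93 = 0.6296

Final: 0.6296


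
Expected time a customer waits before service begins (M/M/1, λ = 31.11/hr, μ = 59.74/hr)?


ρ = 31.11/59.74 = 0.5208
Wq = ρ/(μ−λ) = 0.5208/(59.74 − 31.11) = 0.5208/28.63 = 0.01819 hr

Final: 0.01819 hr


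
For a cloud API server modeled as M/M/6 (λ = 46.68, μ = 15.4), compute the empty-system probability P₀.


a = λ/μ = 46.68/15.4 = 3.0312; ρ = a/c = 0.5052
Σ_{k=0}^{5} a^k/k! (terms k=0..5) = 1.00000 + 3.03117 + 4.59399 + 4.64172 + 3.51746 + 2.13240 = 18.91675
Tail: a^6/(6!(1−ρ)) = 775.64100/(720·0.4948) = 2.17718
P₀ = 1/(18.91675 + 2.17718) = 1/21.09393 = 0.047407

Final: 0.047407


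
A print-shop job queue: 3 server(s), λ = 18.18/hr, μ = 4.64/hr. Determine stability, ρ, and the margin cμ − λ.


Total capacity cμ = 3·4.64 = 13.92/hr
ρ = λ/(cμ) = 18.18/13.92 = 1.3060
Stable ⇔ ρ < 1: NO
Spare capacity = cμ − λ = 13.92 − 18.18 = -4.26/hr

Final: ρ = 1.3060; unstable; margin = -4.26/hr


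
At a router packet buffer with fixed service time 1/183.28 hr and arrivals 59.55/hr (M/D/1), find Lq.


ρ = 59.55/183.28 = 0.3249
M/D/1: Lq = ρ²/(2(1−ρ)) = 0.1056/(2·0.6751) = 0.07819

Final: 0.07819


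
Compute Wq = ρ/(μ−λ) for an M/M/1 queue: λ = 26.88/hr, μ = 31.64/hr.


ρ = 26.88/31.64 = 0.8496
Wq = ρ/(μ−λ) = 0.8496/(31.64 − 26.88) = 0.8496/4.76 = 0.1785 hr

Final: 0.1785 hr


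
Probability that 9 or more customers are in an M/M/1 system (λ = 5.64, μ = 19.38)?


ρ = 5.64/19.38 = 0.2910
P(N ≥ n) = ρ^n = 0.2910^9 = 0.00001497

Final: 0.00001497


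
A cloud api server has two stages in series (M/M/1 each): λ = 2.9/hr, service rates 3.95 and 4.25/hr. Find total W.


Each node sees arrival rate λ = 2.9/hr (tandem ⇒ throughput preserved).
W₁ = 1/(μ₁−λ) = 1/(3.95−2.9) = 0.95238 hr
W₂ = 1/(μ₂−λ) = 1/(4.25−2.9) = 0.74074 hr
W_total = W₁ + W₂ = 0.95238 + 0.74074 = 1.69312 hr

Final: 1.69312 hr


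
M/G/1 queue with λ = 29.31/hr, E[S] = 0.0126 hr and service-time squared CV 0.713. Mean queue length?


ρ = λ·E[S] = 29.31·0.0126 = 0.3693
Lq = ρ²(1+C_s²)/(2(1−ρ)) = 0.1364·(1+0.713)/(2·0.6307)
= 0.1364·1.7130/1.2614 = 0.18522

Final: 0.18522


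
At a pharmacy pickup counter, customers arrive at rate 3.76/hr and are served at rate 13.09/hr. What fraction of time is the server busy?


ρ = λ/μ = 3.76/13.09 = 0.2872

Final: 0.2872


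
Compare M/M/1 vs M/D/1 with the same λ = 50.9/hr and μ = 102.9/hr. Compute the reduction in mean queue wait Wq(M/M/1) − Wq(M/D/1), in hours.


ρ = 50.9/102.9 = 0.4947
Wq(M/M/1) = ρ/(μ−λ) = 0.4947/52.00 = 0.009513 hr
Wq(M/D/1) = ρ/(2(μ−λ)) = 0.004756 hr
Savings = 0.009513 − 0.004756 = 0.004756 hr

Final: 0.004756 hr


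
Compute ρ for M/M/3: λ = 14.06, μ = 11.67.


ρ = λ/(cμ) = 14.06/(3·11.67) = 14.06/35.01 = 0.4016

Final: 0.4016


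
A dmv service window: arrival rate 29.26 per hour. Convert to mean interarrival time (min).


Mean interarrival time = 1/λ = 1/29.26 hour = 0.03418 hour
In minutes: 0.03418 × 60 = 2.0506 min

Final: 2.0506 min


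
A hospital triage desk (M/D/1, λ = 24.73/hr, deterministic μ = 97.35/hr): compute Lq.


ρ = 24.73/97.35 = 0.2540
M/D/1: Lq = ρ²/(2(1−ρ)) = 0.06453/(2·0.7460) = 0.04325

Final: 0.04325


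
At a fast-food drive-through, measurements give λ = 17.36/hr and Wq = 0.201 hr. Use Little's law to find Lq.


Lq = λWq = 17.36·0.201 = 3.4894

Final: 3.4894


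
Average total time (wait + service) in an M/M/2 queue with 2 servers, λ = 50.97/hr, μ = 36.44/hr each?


a = 1.3987; ρ = 0.6994; P₀ = 0.176908
Lq = P₀·a^c·ρ/(c!(1−ρ)²) = 1.33914
Wq = Lq/λ = 1.33914/50.97 = 0.02627 hr
W = Wq + 1/μ = 0.02627 + 0.02744 = 0.05372 hr

Final: 0.05372 hr


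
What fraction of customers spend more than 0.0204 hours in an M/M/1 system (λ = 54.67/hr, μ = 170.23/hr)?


W ~ Exponential(μ−λ) for M/M/1.
μ − λ = 170.23 − 54.67 = 115.5600
P(W > t) = e^{−(μ−λ)t} = e^{−2.3574} = 0.094664

Final: 0.094664


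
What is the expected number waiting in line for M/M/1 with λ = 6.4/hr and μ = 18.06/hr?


ρ = 6.4/18.06 = 0.3544
Lq = ρ²/(1−ρ) = 0.1256/0.6456 = 0.1945

Final: 0.1945


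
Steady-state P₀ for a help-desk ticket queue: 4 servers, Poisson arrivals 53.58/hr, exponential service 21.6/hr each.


a = λ/μ = 53.58/21.6 = 2.4806; ρ = a/c = 0.6201
Σ_{k=0}^{3} a^k/k! (terms k=0..3) = 1.00000 + 2.48056 + 3.07658 + 2.54387 = 9.10101
Tail: a^4/(4!(1−ρ)) = 37.86133/(24·0.3799) = 4.15298
P₀ = 1/(9.10101 + 4.15298) = 1/13.25399 = 0.075449

Final: 0.075449


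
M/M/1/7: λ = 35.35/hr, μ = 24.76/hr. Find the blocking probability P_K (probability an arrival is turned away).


ρ = λ/μ = 35.35/24.76 = 1.4277
P_K = (1−ρ)ρ^K/(1−ρ^(K+1)) = (-0.4277·12.091257)/(1 − 17.262760)
= -5.171503/-16.262760 = 0.317997

Final: 0.317997


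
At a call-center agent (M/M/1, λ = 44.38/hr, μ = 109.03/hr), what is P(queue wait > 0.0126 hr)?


ρ = 44.38/109.03 = 0.4070
P(Wq > t) = ρ·e^{−(μ−λ)t} = 0.4070·e^{−0.8146}
= 0.4070·0.442821 = 0.180248

Final: 0.180248


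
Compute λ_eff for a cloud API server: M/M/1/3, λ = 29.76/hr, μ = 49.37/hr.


ρ = 0.6028; P_K = (1−ρ)ρ^3/(1−ρ^4) = 0.100235
λ_eff = λ(1 − P_K) = 29.76·(1 − 0.100235) = 29.76·0.899765 = 26.7770 /hr

Final: 26.7770 /hr


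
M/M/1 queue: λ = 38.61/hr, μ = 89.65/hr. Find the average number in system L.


ρ = λ/μ = 38.61/89.65 = 0.4307
L = ρ/(1−ρ) = 0.4307/(1 − 0.4307) = 0.4307/0.5693 = 0.7565

Final: 0.7565


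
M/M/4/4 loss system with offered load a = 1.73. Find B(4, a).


B(c,a) = (a^c/c!) / Σ_{k=0}^{c} a^k/k!
a^4/4! = 0.373227
Σ terms (k=0..4): 1.00000 + 1.73000 + 1.49645 + 0.86295 + 0.37323 = 5.462630
B = 0.373227/5.462630 = 0.068324

Final: 0.068324


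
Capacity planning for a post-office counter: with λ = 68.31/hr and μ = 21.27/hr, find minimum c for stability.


Stability requires cμ > λ ⇔ c > λ/μ.
λ/μ = 68.31/21.27 = 3.2116
Minimum integer c = ⌊3.2116⌋ + 1 = 4
Check: 4·21.27 = 85.08 > 68.31, while 3·21.27 = 63.81 ≤ 68.31

Final: 4 servers


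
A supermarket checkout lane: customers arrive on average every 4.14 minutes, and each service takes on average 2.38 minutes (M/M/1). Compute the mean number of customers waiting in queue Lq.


λ = 60/4.14 = 14.4928 /hr
μ = 60/2.38 = 25.2101 /hr
ρ = λ/μ = 14.4928/25.2101 = 0.5749
Lq = ρ²/(1−ρ) = 0.3305/0.4251 = 0.7774

Final: 0.7774


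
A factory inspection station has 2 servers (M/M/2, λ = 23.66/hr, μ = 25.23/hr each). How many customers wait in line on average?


a = λ/μ = 0.9378; ρ = a/2 = 0.4689
P₀ = 0.361576
Lq = P₀·a^c·ρ / (c!·(1−ρ)²) = 0.361576·0.87942·0.4689/(2·0.28208)
= 0.26428

Final: 0.26428


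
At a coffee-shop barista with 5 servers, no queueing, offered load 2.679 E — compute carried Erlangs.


B(5,2.679) = 0.083522 (Erlang-B)
Carried load = a(1 − B) = 2.679·(1 − 0.083522) = 2.679·0.916478 = 2.4552 E

Final: 2.4552 Erlangs


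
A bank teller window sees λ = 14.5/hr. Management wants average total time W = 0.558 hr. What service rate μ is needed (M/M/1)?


W = 1/(μ−λ) ⇒ μ − λ = 1/W = 1/0.558 = 1.7921
μ = λ + 1/W = 14.5 + 1.7921 = 16.2921 per hr

Final: 16.2921 /hr


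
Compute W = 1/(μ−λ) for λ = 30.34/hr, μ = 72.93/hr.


W = 1/(μ−λ) = 1/(72.93 − 30.34) = 1/42.59 = 0.02348 hr

Final: 0.02348 hr


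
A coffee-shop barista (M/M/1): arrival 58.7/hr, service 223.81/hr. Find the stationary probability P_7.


ρ = 58.7/223.81 = 0.2623
P_n = (1−ρ)·ρ^n = (1 − 0.2623)·0.2623^7 = 0.7377·0.00008537 = 0.00006298

Final: 0.00006298


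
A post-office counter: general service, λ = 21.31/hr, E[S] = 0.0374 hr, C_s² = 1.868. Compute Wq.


ρ = λ·E[S] = 21.31·0.0374 = 0.7970
E[S²] = E[S]²(1+C_s²) = 0.0374²·(1+1.868) = 0.004012
Wq = λ·E[S²]/(2(1−ρ)) = 21.31·0.004012/(2·0.2030) = 0.21056 hr

Final: 0.21056 hr


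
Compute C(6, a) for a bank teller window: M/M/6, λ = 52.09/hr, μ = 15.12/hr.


a = λ/μ = 3.4451; ρ = a/6 = 0.5742
P₀ = 0.030711 (from M/M/c formula)
C(c,a) = [a^c/(c!(1−ρ))]·P₀ = [1671.91963/(720·0.4258)]·0.030711
= 5.45332·0.030711 = 0.167479

Final: 0.167479


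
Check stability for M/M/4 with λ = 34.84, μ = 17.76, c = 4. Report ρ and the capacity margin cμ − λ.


Total capacity cμ = 4·17.76 = 71.04/hr
ρ = λ/(cμ) = 34.84/71.04 = 0.4904
Stable ⇔ ρ < 1: YES
Spare capacity = cμ − λ = 71.04 − 34.84 = 36.20/hr

Final: ρ = 0.4904; stable; margin = 36.20/hr


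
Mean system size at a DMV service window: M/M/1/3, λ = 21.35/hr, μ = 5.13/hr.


ρ = 21.35/5.13 = 4.1618
L = ρ[1 − (K+1)ρ^K + Kρ^(K+1)] / [(1−ρ)(1−ρ^(K+1))]
Numerator: 4.1618·(1 − 4·72.084442 + 3·300.000554) = 2549.780531
Denominator: (-3.1618)·(-299.000554) = 945.377971
L = 2549.780531/945.377971 = 2.6971

Final: 2.6971


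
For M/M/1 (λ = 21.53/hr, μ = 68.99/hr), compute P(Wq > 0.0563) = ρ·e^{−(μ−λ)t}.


ρ = 21.53/68.99 = 0.3121
P(Wq > t) = ρ·e^{−(μ−λ)t} = 0.3121·e^{−2.6720}
= 0.3121·0.069114 = 0.021569

Final: 0.021569


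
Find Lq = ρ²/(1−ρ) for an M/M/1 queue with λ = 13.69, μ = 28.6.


ρ = 13.69/28.6 = 0.4787
Lq = ρ²/(1−ρ) = 0.2291/0.5213 = 0.4395

Final: 0.4395


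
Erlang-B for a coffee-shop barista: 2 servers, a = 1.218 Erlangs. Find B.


B(c,a) = (a^c/c!) / Σ_{k=0}^{c} a^k/k!
a^2/2! = 0.741762
Σ terms (k=0..2): 1.00000 + 1.21800 + 0.74176 = 2.959762
B = 0.741762/2.959762 = 0.250615

Final: 0.250615


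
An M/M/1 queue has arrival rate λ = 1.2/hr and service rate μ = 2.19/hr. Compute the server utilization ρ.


ρ = λ/μ = 1.2/2.19 = 0.5479

Final: 0.5479


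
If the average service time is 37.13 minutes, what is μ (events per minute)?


μ = 1/(service time) in consistent units.
1 minute = 1 min, so μ = 1/37.13 = 0.02693 per minute

Final: 0.02693 /min


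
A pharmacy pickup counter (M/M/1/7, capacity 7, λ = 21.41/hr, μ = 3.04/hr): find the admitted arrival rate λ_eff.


ρ = 7.0428; P_K = (1−ρ)ρ^7/(1−ρ^8) = 0.858010
λ_eff = λ(1 − P_K) = 21.41·(1 − 0.858010) = 21.41·0.141990 = 3.0400 /hr

Final: 3.0400 /hr


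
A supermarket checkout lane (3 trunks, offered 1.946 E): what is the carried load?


B(3,1.946) = 0.202421 (Erlang-B)
Carried load = a(1 − B) = 1.946·(1 − 0.202421) = 1.946·0.797579 = 1.5521 E

Final: 1.5521 Erlangs


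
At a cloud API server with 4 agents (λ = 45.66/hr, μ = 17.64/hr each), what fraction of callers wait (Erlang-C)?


a = λ/μ = 2.5884; ρ = a/4 = 0.6471
P₀ = 0.066098 (from M/M/c formula)
C(c,a) = [a^c/(c!(1−ρ))]·P₀ = [44.88997/(24·0.3529)]·0.066098
= 5.30026·0.066098 = 0.350335

Final: 0.350335


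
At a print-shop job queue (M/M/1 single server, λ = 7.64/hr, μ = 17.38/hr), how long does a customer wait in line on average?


ρ = 7.64/17.38 = 0.4396
Wq = ρ/(μ−λ) = 0.4396/(17.38 − 7.64) = 0.4396/9.74 = 0.04513 hr

Final: 0.04513 hr


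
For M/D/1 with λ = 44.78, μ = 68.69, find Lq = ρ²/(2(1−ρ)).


ρ = 44.78/68.69 = 0.6519
M/D/1: Lq = ρ²/(2(1−ρ)) = 0.4250/(2·0.3481) = 0.61047

Final: 0.61047


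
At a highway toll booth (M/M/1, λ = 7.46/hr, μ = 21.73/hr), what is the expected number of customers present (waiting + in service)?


ρ = λ/μ = 7.46/21.73 = 0.3433
L = ρ/(1−ρ) = 0.3433/(1 − 0.3433) = 0.3433/0.6567 = 0.5228

Final: 0.5228


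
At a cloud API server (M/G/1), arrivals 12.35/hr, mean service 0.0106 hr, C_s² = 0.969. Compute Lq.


ρ = λ·E[S] = 12.35·0.0106 = 0.1309
Lq = ρ²(1+C_s²)/(2(1−ρ)) = 0.01714·(1+0.969)/(2·0.8691)
= 0.01714·1.9690/1.7382 = 0.01941

Final: 0.01941


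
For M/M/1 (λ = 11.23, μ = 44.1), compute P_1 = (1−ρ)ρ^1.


ρ = 11.23/44.1 = 0.2546
P_n = (1−ρ)·ρ^n = (1 − 0.2546)·0.2546^1 = 0.7454·0.254649 = 0.189803

Final: 0.189803


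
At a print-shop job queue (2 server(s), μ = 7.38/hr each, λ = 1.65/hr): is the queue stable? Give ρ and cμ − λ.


Total capacity cμ = 2·7.38 = 14.76/hr
ρ = λ/(cμ) = 1.65/14.76 = 0.1118
Stable ⇔ ρ < 1: YES
Spare capacity = cμ − λ = 14.76 − 1.65 = 13.11/hr

Final: ρ = 0.1118; stable; margin = 13.11/hr


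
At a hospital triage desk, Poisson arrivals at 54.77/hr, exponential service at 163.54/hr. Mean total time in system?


W = 1/(μ−λ) = 1/(163.54 − 54.77) = 1/108.77 = 0.009194 hr

Final: 0.009194 hr


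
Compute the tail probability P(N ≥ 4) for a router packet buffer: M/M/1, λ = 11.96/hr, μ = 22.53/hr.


ρ = 11.96/22.53 = 0.5308
P(N ≥ n) = ρ^n = 0.5308^4 = 0.079411

Final: 0.079411


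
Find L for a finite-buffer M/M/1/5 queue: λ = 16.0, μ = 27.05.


ρ = 16.0/27.05 = 0.5915
L = ρ[1 − (K+1)ρ^K + Kρ^(K+1)] / [(1−ρ)(1−ρ^(K+1))]
Numerator: 0.5915·(1 − 6·0.072404 + 5·0.042827) = 0.461196
Denominator: (0.4085)·(0.957173) = 0.391008
L = 0.461196/0.391008 = 1.1795

Final: 1.1795


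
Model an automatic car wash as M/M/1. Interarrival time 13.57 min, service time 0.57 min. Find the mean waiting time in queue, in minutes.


λ = 60/13.57 = 4.4215 /hr
μ = 60/0.57 = 105.2632 /hr
ρ = λ/μ = 4.4215/105.2632 = 0.04200
Wq = ρ/(μ−λ) = 0.04200/(105.2632−4.4215) = 0.0004165 hr
In minutes: 0.0004165·60 = 0.02499 min

Final: 0.02499 min


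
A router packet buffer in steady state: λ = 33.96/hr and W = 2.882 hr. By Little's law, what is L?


L = λW = 33.96·2.882 = 97.8727

Final: 97.8727


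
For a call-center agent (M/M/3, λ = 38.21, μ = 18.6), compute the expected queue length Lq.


a = λ/μ = 2.0543; ρ = a/3 = 0.6848
P₀ = 0.102585
Lq = P₀·a^c·ρ / (c!·(1−ρ)²) = 0.102585·8.66946·0.6848/(6·0.09937)
= 1.02142

Final: 1.02142


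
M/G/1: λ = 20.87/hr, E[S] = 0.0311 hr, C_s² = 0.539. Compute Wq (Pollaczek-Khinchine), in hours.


ρ = λ·E[S] = 20.87·0.0311 = 0.6491
E[S²] = E[S]²(1+C_s²) = 0.0311²·(1+0.539) = 0.001489
Wq = λ·E[S²]/(2(1−ρ)) = 20.87·0.001489/(2·0.3509) = 0.04426 hr

Final: 0.04426 hr


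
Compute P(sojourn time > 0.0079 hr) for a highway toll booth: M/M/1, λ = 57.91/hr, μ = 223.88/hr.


W ~ Exponential(μ−λ) for M/M/1.
μ − λ = 223.88 − 57.91 = 165.9700
P(W > t) = e^{−(μ−λ)t} = e^{−1.3112} = 0.269506

Final: 0.269506


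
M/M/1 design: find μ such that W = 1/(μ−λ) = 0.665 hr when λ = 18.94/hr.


W = 1/(μ−λ) ⇒ μ − λ = 1/W = 1/0.665 = 1.5038
μ = λ + 1/W = 18.94 + 1.5038 = 20.4438 per hr

Final: 20.4438 /hr


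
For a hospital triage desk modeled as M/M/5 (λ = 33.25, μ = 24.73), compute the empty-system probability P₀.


a = λ/μ = 33.25/24.73 = 1.3445; ρ = a/c = 0.2689
Σ_{k=0}^{4} a^k/k! (terms k=0..4) = 1.00000 + 1.34452 + 0.90387 + 0.40509 + 0.13616 = 3.78964
Tail: a^5/(5!(1−ρ)) = 4.39377/(120·0.7311) = 0.05008
P₀ = 1/(3.78964 + 0.05008) = 1/3.83972 = 0.260435

Final: 0.260435


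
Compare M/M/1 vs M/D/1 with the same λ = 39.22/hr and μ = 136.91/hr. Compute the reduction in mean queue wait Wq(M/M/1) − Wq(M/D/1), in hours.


ρ = 39.22/136.91 = 0.2865
Wq(M/M/1) = ρ/(μ−λ) = 0.2865/97.69 = 0.002932 hr
Wq(M/D/1) = ρ/(2(μ−λ)) = 0.001466 hr
Savings = 0.002932 − 0.001466 = 0.001466 hr

Final: 0.001466 hr


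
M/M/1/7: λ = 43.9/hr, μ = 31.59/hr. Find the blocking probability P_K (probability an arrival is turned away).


ρ = λ/μ = 43.9/31.59 = 1.3897
P_K = (1−ρ)ρ^K/(1−ρ^(K+1)) = (-0.3897·10.009313)/(1 − 13.909745)
= -3.900432/-12.909745 = 0.302131

Final: 0.302131


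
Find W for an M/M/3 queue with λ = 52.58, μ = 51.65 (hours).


a = 1.0180; ρ = 0.3393; P₀ = 0.356847
Lq = P₀·a^c·ρ/(c!(1−ρ)²) = 0.04878
Wq = Lq/λ = 0.04878/52.58 = 0.0009277 hr
W = Wq + 1/μ = 0.0009277 + 0.01936 = 0.02029 hr

Final: 0.02029 hr


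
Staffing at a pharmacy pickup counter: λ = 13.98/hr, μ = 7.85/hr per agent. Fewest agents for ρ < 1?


Stability requires cμ > λ ⇔ c > λ/μ.
λ/μ = 13.98/7.85 = 1.7809
Minimum integer c = ⌊1.7809⌋ + 1 = 2
Check: 2·7.85 = 15.70 > 13.98, while 1·7.85 = 7.85 ≤ 13.98

Final: 2 servers


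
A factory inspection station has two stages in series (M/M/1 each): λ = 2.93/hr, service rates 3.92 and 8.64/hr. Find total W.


Each node sees arrival rate λ = 2.93/hr (tandem ⇒ throughput preserved).
W₁ = 1/(μ₁−λ) = 1/(3.92−2.93) = 1.01010 hr
W₂ = 1/(μ₂−λ) = 1/(8.64−2.93) = 0.17513 hr
W_total = W₁ + W₂ = 1.01010 + 0.17513 = 1.18523 hr

Final: 1.18523 hr


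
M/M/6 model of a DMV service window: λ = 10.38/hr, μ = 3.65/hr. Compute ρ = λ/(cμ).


ρ = λ/(cμ) = 10.38/(6·3.65) = 10.38/21.90 = 0.4740

Final: 0.4740


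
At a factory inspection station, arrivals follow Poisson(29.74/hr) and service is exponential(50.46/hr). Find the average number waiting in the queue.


ρ = 29.74/50.46 = 0.5894
Lq = ρ²/(1−ρ) = 0.3474/0.4106 = 0.8460

Final: 0.8460


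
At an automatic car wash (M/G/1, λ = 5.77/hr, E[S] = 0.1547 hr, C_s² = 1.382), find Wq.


ρ = λ·E[S] = 5.77·0.1547 = 0.8926
E[S²] = E[S]²(1+C_s²) = 0.1547²·(1+1.382) = 0.057006
Wq = λ·E[S²]/(2(1−ρ)) = 5.77·0.057006/(2·0.1074) = 1.53158 hr

Final: 1.53158 hr


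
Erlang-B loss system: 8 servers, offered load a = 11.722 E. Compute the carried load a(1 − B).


B(8,11.722) = 0.411998 (Erlang-B)
Carried load = a(1 − B) = 11.722·(1 − 0.411998) = 11.722·0.588002 = 6.8926 E

Final: 6.8926 Erlangs


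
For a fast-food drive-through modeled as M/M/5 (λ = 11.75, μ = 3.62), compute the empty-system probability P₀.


a = λ/μ = 11.75/3.62 = 3.2459; ρ = a/c = 0.6492
Σ_{k=0}^{4} a^k/k! (terms k=0..4) = 1.00000 + 3.24586 + 5.26779 + 5.69950 + 4.62494 = 19.83808
Tail: a^5/(5!(1−ρ)) = 360.28525/(120·0.3508) = 8.55796
P₀ = 1/(19.83808 + 8.55796) = 1/28.39604 = 0.035216

Final: 0.035216


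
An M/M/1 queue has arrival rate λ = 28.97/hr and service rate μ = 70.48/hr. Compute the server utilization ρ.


ρ = λ/μ = 28.97/70.48 = 0.4110

Final: 0.4110


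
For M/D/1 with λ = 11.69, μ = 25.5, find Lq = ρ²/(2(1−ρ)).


ρ = 11.69/25.5 = 0.4584
M/D/1: Lq = ρ²/(2(1−ρ)) = 0.2102/(2·0.5416) = 0.19403

Final: 0.19403


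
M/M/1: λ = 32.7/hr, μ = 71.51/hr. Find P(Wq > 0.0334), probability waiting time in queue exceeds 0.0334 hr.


ρ = 32.7/71.51 = 0.4573
P(Wq > t) = ρ·e^{−(μ−λ)t} = 0.4573·e^{−1.2963}
= 0.4573·0.273555 = 0.125091

Final: 0.125091
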